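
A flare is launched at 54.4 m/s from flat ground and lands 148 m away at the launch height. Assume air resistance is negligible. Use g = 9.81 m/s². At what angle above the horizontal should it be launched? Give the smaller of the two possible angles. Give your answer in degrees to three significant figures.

R = v₀² sin 2θ / g gives sin 2θ = gR/v₀² = 9.81·148/54.4² = 0.4906.
2θ = 29.38° or 180° − 29.38° = 150.6°, so θ = 14.69° or 75.31°.
The smaller angle is 14.69°.

14.7°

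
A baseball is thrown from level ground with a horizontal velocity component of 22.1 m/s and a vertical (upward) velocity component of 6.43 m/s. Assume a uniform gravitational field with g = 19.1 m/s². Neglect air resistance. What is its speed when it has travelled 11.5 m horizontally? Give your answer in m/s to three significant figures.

22.4 m/s

x = vₓ t ⇒ t = 11.5/22.10 = 0.5204 s.
Vertical velocity there: v_y = v_y0 − g t = 6.430 − 19.1 × 0.5204 = −3.509 m/s.
Speed: √(vₓ² + v_y²) = √(22.10² + 3.509²) = 22.38 m/s.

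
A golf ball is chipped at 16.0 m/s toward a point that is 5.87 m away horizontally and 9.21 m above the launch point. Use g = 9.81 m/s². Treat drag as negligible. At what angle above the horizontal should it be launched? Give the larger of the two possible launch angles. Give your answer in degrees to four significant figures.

81.43°

Trajectory: y = x tanθ − g x² (1 + tan²θ)/(2v₀²). With x = 5.87, y = 9.21, v₀ = 16.0, g = 9.81:
0.6602 tan²θ − 5.87 tanθ + (9.870) = 0.
tanθ = [5.87 ± √(5.87² − 4 × 0.6602 × (9.870))] / (2 × 0.6602) = (5.87 ± 2.897) / 1.320, giving tanθ = 2.252 or 6.640.
θ = 66.05° or 81.43°; the larger is 81.43°.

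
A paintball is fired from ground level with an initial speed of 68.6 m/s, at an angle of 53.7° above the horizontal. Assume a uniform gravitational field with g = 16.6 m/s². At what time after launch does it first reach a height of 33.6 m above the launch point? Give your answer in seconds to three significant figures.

0.676 s

Horizontal component vₓ = 68.60 cos 53.7° = 40.61 m/s; vertical v_y0 = 68.60 sin 53.7° = 55.29 m/s.
Require v_y0 t − ½ g t² = 33.6, i.e. 8.300 t² − 55.29 t + 33.6 = 0.
Quadratic formula: t = (55.29 ± √1941.1) / 16.6 = (55.29 ± 44.06) / 16.6 → t = 0.6764 s or 5.985 s.
The first (ascending) time is 0.6764 s.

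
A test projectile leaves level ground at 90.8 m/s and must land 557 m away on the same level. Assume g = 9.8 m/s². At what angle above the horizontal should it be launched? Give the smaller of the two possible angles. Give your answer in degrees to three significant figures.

R = v₀² sin 2θ / g gives sin 2θ = gR/v₀² = 9.80·557/90.8² = 0.6621.
2θ = 41.46° or 180° − 41.46° = 138.5°, so θ = 20.73° or 69.27°.
The smaller angle is 20.73°.

20.7°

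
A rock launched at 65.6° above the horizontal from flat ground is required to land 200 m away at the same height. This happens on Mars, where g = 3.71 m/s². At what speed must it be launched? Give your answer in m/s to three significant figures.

31.4 m/s

On level ground R = v₀² sin 2θ / g ⇒ v₀ = √(gR / sin 2θ).
v₀ = √(3.71 × 200 / sin 131.2°) = √(742.0 / 0.7524) = √986.16 = 31.40 m/s.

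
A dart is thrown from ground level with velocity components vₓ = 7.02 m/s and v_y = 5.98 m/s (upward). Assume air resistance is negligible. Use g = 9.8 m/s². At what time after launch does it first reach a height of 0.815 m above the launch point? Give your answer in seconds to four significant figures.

0.1563 s

Require v_y0 t − ½ g t² = 0.815, i.e. 4.900 t² − 5.980 t + 0.815 = 0.
Quadratic formula: t = (5.980 ± √19.786) / 9.80 = (5.980 ± 4.448) / 9.80 → t = 0.1563 s or 1.064 s.
The first (ascending) time is 0.1563 s.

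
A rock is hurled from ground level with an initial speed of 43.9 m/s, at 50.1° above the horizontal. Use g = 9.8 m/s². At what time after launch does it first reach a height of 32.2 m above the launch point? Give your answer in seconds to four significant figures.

1.148 s

Components: vₓ = 43.90 cos 50.1° = 28.16 m/s, v_y0 = 43.90 sin 50.1° = 33.68 m/s.
Set y = v_y0 t − ½ g t² = 32.2: 4.900 t² − 33.68 t + 32.2 = 0.
t = [33.68 ± √(33.68² − 2·9.80·32.2)] / 9.80 = (33.68 ± 22.43) / 9.80, so t = 1.148 s or t = 5.725 s.
The first (ascending) time is 1.148 s.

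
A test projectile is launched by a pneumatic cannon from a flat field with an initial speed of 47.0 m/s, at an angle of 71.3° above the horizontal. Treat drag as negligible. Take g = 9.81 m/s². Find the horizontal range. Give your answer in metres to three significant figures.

Components: vₓ = 47.00 cos 71.3° = 15.07 m/s, v_y0 = 47.00 sin 71.3° = 44.52 m/s.
Flight time T = 2 v_y0 / g = 9.076 s.
Horizontal distance R = vₓ T = 15.07 × 9.076 = 136.8 m.

137 m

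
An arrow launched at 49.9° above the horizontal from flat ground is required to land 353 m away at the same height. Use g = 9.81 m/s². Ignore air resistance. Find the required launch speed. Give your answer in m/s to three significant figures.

Level-ground range: R = v₀² sin(2θ)/g, so v₀ = √(gR / sin 2θ).
v₀ = √(9.81 × 353 / sin 99.80°) = √(3463 / 0.9854) = √3514.2 = 59.28 m/s.

59.3 m/s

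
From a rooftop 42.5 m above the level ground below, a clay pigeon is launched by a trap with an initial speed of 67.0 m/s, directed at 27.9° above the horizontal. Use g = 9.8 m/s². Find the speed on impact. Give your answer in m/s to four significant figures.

72.95 m/s

Resolve: vₓ = 67.00 cos 27.9° = 59.21 m/s and v_y0 = 67.00 sin 27.9° = 31.35 m/s.
Vertical motion (up positive, ground at y = 0): 4.900 t² − (31.35) t − 42.5 = 0, so t = (31.35 + √(31.35² + 2·9.80·42.5)) / 9.80 = (31.35 + 42.61) / 9.80 = 7.547 s.
Vertical velocity at impact: v_y = v_y0 − g t = 31.35 − 9.80 × 7.547 = −42.61 m/s.
Speed: |v| = √(vₓ² + v_y²) = √(59.21² + 42.61²) = 72.95 m/s.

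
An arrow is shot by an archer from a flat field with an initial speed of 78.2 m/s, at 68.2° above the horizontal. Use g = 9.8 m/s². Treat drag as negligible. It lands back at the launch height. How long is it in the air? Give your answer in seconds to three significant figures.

Components: vₓ = 78.20 cos 68.2° = 29.04 m/s, v_y0 = 78.20 sin 68.2° = 72.61 m/s.
Landing at launch height ⇒ T = 2 v_y0 / g = 2 × 72.61 / 9.80 = 14.82 s.

14.8 s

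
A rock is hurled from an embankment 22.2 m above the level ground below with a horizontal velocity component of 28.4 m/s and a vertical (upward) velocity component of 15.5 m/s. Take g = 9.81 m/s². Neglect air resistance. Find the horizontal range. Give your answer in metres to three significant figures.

120 m

Vertical motion (up positive, ground at y = 0): 4.905 t² − (15.50) t − 22.2 = 0, so t = (15.50 + √(15.50² + 2·9.81·22.2)) / 9.81 = (15.50 + 26.00) / 9.81 = 4.230 s.
Horizontal distance: R = vₓ t = 28.40 × 4.230 = 120.1 m.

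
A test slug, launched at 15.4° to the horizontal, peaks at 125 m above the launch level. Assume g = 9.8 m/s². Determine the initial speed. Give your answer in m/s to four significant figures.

At the peak v_y = 0, so v_y0 = √(2gH) = √(2 × 9.80 × 125) = 49.50 m/s.
v_y0 = v₀ sin θ ⇒ v₀ = 49.50 / sin 15.4° = 186.4 m/s.

186.4 m/s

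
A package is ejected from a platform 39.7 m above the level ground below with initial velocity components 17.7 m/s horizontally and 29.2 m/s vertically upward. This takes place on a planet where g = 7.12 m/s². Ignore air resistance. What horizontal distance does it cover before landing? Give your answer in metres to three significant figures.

The projectile lands when y = 39.7 + (29.20) t − ½·7.12·t² = 0. Positive root: t = (29.20 + √(29.20² + 2·7.12·39.7)) / 7.12 = (29.20 + 37.66) / 7.12 = 9.390 s.
Horizontal distance: R = vₓ t = 17.70 × 9.390 = 166.2 m.

166 m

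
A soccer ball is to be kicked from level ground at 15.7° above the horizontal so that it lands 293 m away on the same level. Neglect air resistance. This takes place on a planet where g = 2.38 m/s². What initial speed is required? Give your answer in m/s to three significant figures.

36.6 m/s

From R = (v₀² / g) sin 2θ: v₀ = √(gR / sin 2θ).
v₀ = √(2.38 × 293 / sin 31.40°) = √(697.3 / 0.5210) = √1338.4 = 36.58 m/s.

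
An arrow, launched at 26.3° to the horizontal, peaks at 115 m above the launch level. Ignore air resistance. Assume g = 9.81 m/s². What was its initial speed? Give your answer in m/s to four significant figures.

At the peak v_y = 0, so v_y0 = √(2gH) = √(2 × 9.81 × 115) = 47.50 m/s.
v_y0 = v₀ sin θ ⇒ v₀ = 47.50 / sin 26.3° = 107.2 m/s.

107.2 m/s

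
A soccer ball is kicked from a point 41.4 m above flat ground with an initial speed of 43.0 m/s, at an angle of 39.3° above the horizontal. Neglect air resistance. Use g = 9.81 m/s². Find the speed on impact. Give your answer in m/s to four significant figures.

51.59 m/s

Resolve: vₓ = 43.00 cos 39.3° = 33.28 m/s and v_y0 = 43.00 sin 39.3° = 27.24 m/s.
With up positive and y = 0 at the ground: y(t) = 41.4 + (27.24) t − 4.905 t². Setting y = 0 and taking the positive root: t = [27.24 + √(27.24² + 2·9.81·41.4)] / 9.81 = (27.24 + 39.42) / 9.81 = 6.795 s.
Vertical velocity at impact: v_y = v_y0 − g t = 27.24 − 9.81 × 6.795 = −39.42 m/s.
Speed: |v| = √(vₓ² + v_y²) = √(33.28² + 39.42²) = 51.59 m/s.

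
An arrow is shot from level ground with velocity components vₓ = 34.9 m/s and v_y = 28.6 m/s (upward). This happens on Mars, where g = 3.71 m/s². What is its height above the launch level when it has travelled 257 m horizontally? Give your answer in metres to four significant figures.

At x = 257 m, t = x/vₓ = 257/34.90 = 7.364 s.
Height: y = v_y0 t − ½ g t² = 28.60 × 7.364 − 1.855 × 7.364² = 210.6 − 100.6 = 110.0 m.

110.0 m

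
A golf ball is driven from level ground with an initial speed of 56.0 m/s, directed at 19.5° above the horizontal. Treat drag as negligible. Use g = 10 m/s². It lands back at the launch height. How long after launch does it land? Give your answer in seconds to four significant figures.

3.739 s

Components: vₓ = 56.00 cos 19.5° = 52.79 m/s, v_y0 = 56.00 sin 19.5° = 18.69 m/s.
It returns to y = 0 when t = 2 v_y0 / g = 2(18.69)/10.0 = 3.739 s.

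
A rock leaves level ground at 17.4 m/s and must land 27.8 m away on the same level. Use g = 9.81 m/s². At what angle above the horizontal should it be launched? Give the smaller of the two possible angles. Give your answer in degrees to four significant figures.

R = v₀² sin 2θ / g gives sin 2θ = gR/v₀² = 9.81·27.8/17.4² = 0.9008.
2θ = 64.26° or 180° − 64.26° = 115.7°, so θ = 32.13° or 57.87°.
The smaller angle is 32.13°.

32.13°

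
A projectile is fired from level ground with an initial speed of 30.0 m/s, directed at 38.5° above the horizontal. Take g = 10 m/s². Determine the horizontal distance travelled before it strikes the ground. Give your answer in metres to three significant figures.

Resolve: vₓ = 30.00 cos 38.5° = 23.48 m/s and v_y0 = 30.00 sin 38.5° = 18.68 m/s.
Time aloft: T = 2 v_y0 / g = 2 × 18.68 / 10.0 = 3.735 s.
Range: R = vₓ T = 23.48 × 3.735 = 87.69 m.

87.7 m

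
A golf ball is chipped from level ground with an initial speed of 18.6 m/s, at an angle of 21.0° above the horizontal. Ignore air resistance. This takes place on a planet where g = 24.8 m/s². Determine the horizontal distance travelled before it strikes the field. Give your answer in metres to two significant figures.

Horizontal component vₓ = 18.60 cos 21.0° = 17.36 m/s; vertical v_y0 = 18.60 sin 21.0° = 6.666 m/s.
Flight time T = 2 v_y0 / g = 0.5376 s.
Range: R = vₓ T = 17.36 × 0.5376 = 9.334 m.

9.3 m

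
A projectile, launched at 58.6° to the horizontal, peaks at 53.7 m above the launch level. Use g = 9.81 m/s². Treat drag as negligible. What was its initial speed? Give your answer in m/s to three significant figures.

38.0 m/s

At the peak v_y = 0, so v_y0 = √(2gH) = √(2 × 9.81 × 53.7) = 32.46 m/s.
v_y0 = v₀ sin θ ⇒ v₀ = 32.46 / sin 58.6° = 38.03 m/s.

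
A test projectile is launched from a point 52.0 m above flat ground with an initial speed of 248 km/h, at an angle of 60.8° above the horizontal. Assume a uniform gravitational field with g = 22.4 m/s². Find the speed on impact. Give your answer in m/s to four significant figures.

Convert: 248 km/h = 248/3.6 = 68.89 m/s.
Components: vₓ = 68.89 cos 60.8° = 33.61 m/s, v_y0 = 68.89 sin 60.8° = 60.13 m/s.
Vertical motion (up positive, ground at y = 0): 11.20 t² − (60.13) t − 52.0 = 0, so t = (60.13 + √(60.13² + 2·22.4·52.0)) / 22.4 = (60.13 + 77.11) / 22.4 = 6.127 s.
Vertical velocity at impact: v_y = v_y0 − g t = 60.13 − 22.4 × 6.127 = −77.11 m/s.
Speed: |v| = √(vₓ² + v_y²) = √(33.61² + 77.11²) = 84.11 m/s.

84.11 m/s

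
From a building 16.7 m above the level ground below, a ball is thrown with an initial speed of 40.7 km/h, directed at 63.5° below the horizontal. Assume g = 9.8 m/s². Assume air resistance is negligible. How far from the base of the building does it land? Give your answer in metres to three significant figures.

5.46 m

Convert: 40.7 km/h = 40.7/3.6 = 11.31 m/s.
Resolve: vₓ = 11.31 cos 63.5° = 5.045 m/s and v_y0 = −10.12 m/s (downward).
With up positive and y = 0 at the ground: y(t) = 16.7 + (−10.12) t − 4.900 t². Setting y = 0 and taking the positive root: t = [−10.12 + √(10.12² + 2·9.80·16.7)] / 9.80 = (−10.12 + 20.73) / 9.80 = 1.083 s.
Horizontal distance: R = vₓ t = 5.045 × 1.083 = 5.462 m.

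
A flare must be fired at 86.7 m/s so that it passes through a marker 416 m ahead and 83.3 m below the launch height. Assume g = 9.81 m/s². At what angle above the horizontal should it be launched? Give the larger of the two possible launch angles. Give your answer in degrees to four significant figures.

74.52°

Trajectory: y = x tanθ − g x² (1 + tan²θ)/(2v₀²). With x = 416, y = −83.3, v₀ = 86.7, g = 9.81:
112.9 tan²θ − 416 tanθ + (29.62) = 0.
tanθ = [416 ± √(416² − 4 × 112.9 × (29.62))] / (2 × 112.9) = (416 ± 399.6) / 225.8, giving tanθ = 0.07264 or 3.611.
θ = 4.155° or 74.52°; the larger is 74.52°.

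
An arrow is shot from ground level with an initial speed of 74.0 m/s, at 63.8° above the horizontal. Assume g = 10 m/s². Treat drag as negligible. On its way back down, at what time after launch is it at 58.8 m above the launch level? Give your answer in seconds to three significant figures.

12.3 s

Components: vₓ = 74.00 cos 63.8° = 32.67 m/s, v_y0 = 74.00 sin 63.8° = 66.40 m/s.
Height y(t) = 66.40 t − 5.000 t² = 58.8 gives 5.000 t² − 66.40 t + 58.8 = 0.
t = [66.40 ± √(66.40² − 2·10.0·58.8)] / 10.0 = (66.40 ± 56.86) / 10.0, so t = 0.9541 s or t = 12.33 s.
The descending-branch root is 12.33 s.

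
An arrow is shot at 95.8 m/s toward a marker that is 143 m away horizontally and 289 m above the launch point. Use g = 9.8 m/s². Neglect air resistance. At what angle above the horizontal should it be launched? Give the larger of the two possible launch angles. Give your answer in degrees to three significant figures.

84.5°

Trajectory: y = x tanθ − g x² (1 + tan²θ)/(2v₀²). With x = 143, y = 289, v₀ = 95.8, g = 9.80:
10.92 tan²θ − 143 tanθ + (299.9) = 0.
tanθ = [143 ± √(143² − 4 × 10.92 × (299.9))] / (2 × 10.92) = (143 ± 85.74) / 21.84, giving tanθ = 2.622 or 10.48.
θ = 69.13° or 84.55°; the larger is 84.55°.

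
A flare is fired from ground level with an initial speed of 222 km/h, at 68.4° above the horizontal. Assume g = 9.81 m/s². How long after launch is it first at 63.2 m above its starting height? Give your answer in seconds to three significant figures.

Convert: 222 km/h = 222/3.6 = 61.67 m/s.
Resolve: vₓ = 61.67 cos 68.4° = 22.70 m/s and v_y0 = 61.67 sin 68.4° = 57.34 m/s.
Height y(t) = 57.34 t − 4.905 t² = 63.2 gives 4.905 t² − 57.34 t + 63.2 = 0.
t = [57.34 ± √(57.34² − 2·9.81·63.2)] / 9.81 = (57.34 ± 45.25) / 9.81, so t = 1.232 s or t = 10.46 s.
The first (ascending) time is 1.232 s.

1.23 s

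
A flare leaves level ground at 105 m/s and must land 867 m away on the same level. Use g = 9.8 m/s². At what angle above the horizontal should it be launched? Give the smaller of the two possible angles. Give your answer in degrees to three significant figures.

25.2°

R = v₀² sin 2θ / g gives sin 2θ = gR/v₀² = 9.80·867/105² = 0.7707.
2θ = 50.41° or 180° − 50.41° = 129.6°, so θ = 25.21° or 64.79°.
The smaller angle is 25.21°.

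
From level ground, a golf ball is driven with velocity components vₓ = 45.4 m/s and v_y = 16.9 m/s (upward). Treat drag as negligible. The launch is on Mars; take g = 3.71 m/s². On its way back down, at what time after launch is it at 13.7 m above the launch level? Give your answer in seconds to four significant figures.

8.211 s

Height y(t) = 16.90 t − 1.855 t² = 13.7 gives 1.855 t² − 16.90 t + 13.7 = 0.
Quadratic formula: t = (16.90 ± √183.96) / 3.71 = (16.90 ± 13.56) / 3.71 → t = 0.8995 s or 8.211 s.
The descending-branch root is 8.211 s.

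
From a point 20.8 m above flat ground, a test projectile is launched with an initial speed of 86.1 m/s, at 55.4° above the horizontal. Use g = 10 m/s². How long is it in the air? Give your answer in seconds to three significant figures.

Components: vₓ = 86.10 cos 55.4° = 48.89 m/s, v_y0 = 86.10 sin 55.4° = 70.87 m/s.
The projectile lands when y = 20.8 + (70.87) t − ½·10.0·t² = 0. Positive root: t = (70.87 + √(70.87² + 2·10.0·20.8)) / 10.0 = (70.87 + 73.75) / 10.0 = 14.46 s.

14.5 s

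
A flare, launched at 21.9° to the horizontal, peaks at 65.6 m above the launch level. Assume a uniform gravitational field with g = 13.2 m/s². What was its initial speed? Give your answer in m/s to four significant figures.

At the peak v_y = 0, so v_y0 = √(2gH) = √(2 × 13.2 × 65.6) = 41.62 m/s.
v_y0 = v₀ sin θ ⇒ v₀ = 41.62 / sin 21.9° = 111.6 m/s.

111.6 m/s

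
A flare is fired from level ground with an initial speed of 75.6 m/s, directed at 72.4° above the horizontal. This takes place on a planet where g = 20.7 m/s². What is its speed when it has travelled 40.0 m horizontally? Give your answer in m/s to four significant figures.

42.51 m/s

vₓ = 75.60 cos 72.4° = 22.86 m/s; v_y0 = 75.60 sin 72.4° = 72.06 m/s.
x = vₓ t ⇒ t = 40.0/22.86 = 1.750 s.
Vertical velocity there: v_y = v_y0 − g t = 72.06 − 20.7 × 1.750 = 35.84 m/s.
Speed: √(vₓ² + v_y²) = √(22.86² + 35.84²) = 42.51 m/s.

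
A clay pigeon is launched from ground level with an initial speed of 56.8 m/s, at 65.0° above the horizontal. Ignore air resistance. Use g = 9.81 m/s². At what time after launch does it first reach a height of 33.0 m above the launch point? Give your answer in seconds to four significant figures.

Horizontal component vₓ = 56.80 cos 65.0° = 24.00 m/s; vertical v_y0 = 56.80 sin 65.0° = 51.48 m/s.
Height y(t) = 51.48 t − 4.905 t² = 33.0 gives 4.905 t² − 51.48 t + 33.0 = 0.
Quadratic formula: t = (51.48 ± √2002.6) / 9.81 = (51.48 ± 44.75) / 9.81 → t = 0.6859 s or 9.809 s.
The first (ascending) time is 0.6859 s.

0.6859 s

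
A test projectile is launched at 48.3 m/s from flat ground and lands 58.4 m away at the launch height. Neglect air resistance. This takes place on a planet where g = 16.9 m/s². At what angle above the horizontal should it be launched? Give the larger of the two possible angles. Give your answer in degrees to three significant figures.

From R = (v₀²/g) sin 2θ: sin 2θ = 16.9 × 58.4 / 2332.9 = 0.4231.
2θ = 25.03° or 180° − 25.03° = 155.0°, so θ = 12.51° or 77.49°.
The larger angle is 77.49°.

77.5°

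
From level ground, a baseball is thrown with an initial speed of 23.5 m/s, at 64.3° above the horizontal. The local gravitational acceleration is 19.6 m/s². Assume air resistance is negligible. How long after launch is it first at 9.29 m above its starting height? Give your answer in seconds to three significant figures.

0.612 s

Horizontal component vₓ = 23.50 cos 64.3° = 10.19 m/s; vertical v_y0 = 23.50 sin 64.3° = 21.18 m/s.
Height y(t) = 21.18 t − 9.800 t² = 9.29 gives 9.800 t² − 21.18 t + 9.29 = 0.
t = [21.18 ± √(21.18² − 2·19.6·9.29)] / 19.6 = (21.18 ± 9.177) / 19.6, so t = 0.6121 s or t = 1.549 s.
The first (ascending) time is 0.6121 s.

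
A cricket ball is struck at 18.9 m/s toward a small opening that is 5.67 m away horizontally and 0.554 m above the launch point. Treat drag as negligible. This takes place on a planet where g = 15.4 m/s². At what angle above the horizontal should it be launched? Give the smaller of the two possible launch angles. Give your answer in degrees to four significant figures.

Trajectory: y = x tanθ − g x² (1 + tan²θ)/(2v₀²). With x = 5.67, y = 0.554, v₀ = 18.9, g = 15.4:
0.6930 tan²θ − 5.67 tanθ + (1.247) = 0.
tanθ = [5.67 ± √(5.67² − 4 × 0.6930 × (1.247))] / (2 × 0.6930) = (5.67 ± 5.357) / 1.386, giving tanθ = 0.2262 or 7.956.
θ = 12.74° or 82.84°; the smaller is 12.74°.

12.74°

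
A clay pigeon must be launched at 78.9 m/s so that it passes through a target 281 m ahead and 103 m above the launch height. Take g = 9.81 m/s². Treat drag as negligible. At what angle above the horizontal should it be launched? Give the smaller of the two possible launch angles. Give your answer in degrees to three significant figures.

Trajectory: y = x tanθ − g x² (1 + tan²θ)/(2v₀²). With x = 281, y = 103, v₀ = 78.9, g = 9.81:
62.22 tan²θ − 281 tanθ + (165.2) = 0.
tanθ = [281 ± √(281² − 4 × 62.22 × (165.2))] / (2 × 62.22) = (281 ± 194.5) / 124.4, giving tanθ = 0.6949 or 3.822.
θ = 34.79° or 75.34°; the smaller is 34.79°.

34.8°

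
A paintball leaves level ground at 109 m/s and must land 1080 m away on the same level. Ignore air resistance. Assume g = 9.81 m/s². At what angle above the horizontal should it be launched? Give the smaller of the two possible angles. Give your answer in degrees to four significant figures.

31.55°

From R = (v₀²/g) sin 2θ: sin 2θ = 9.81 × 1080 / 11881 = 0.8917.
2θ = 63.09° or 180° − 63.09° = 116.9°, so θ = 31.55° or 58.45°.
The smaller angle is 31.55°.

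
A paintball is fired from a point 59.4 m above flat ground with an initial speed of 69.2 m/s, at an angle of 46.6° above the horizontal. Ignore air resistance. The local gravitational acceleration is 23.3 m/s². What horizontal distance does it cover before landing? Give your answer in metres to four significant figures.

251.1 m

Resolve: vₓ = 69.20 cos 46.6° = 47.55 m/s and v_y0 = 69.20 sin 46.6° = 50.28 m/s.
Vertical motion (up positive, ground at y = 0): 11.65 t² − (50.28) t − 59.4 = 0, so t = (50.28 + √(50.28² + 2·23.3·59.4)) / 23.3 = (50.28 + 72.77) / 23.3 = 5.281 s.
Horizontal distance: R = vₓ t = 47.55 × 5.281 = 251.1 m.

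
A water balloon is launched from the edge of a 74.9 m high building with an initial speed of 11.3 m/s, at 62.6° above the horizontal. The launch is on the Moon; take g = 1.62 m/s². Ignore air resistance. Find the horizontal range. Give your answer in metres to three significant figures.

91.7 m

vₓ = 11.30 cos 62.6° = 5.200 m/s; v_y0 = 11.30 sin 62.6° = 10.03 m/s.
The projectile lands when y = 74.9 + (10.03) t − ½·1.62·t² = 0. Positive root: t = (10.03 + √(10.03² + 2·1.62·74.9)) / 1.62 = (10.03 + 18.53) / 1.62 = 17.63 s.
Horizontal distance: R = vₓ t = 5.200 × 17.63 = 91.68 m.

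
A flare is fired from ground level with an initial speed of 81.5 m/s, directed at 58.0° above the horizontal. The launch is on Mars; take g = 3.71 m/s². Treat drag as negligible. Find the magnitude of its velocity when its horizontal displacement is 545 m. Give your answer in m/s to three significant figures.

48.6 m/s

Horizontal component vₓ = 81.50 cos 58.0° = 43.19 m/s; vertical v_y0 = 81.50 sin 58.0° = 69.12 m/s.
At x = 545 m, t = x/vₓ = 545/43.19 = 12.62 s.
Vertical velocity there: v_y = v_y0 − g t = 69.12 − 3.71 × 12.62 = 22.30 m/s.
Speed: √(vₓ² + v_y²) = √(43.19² + 22.30²) = 48.61 m/s.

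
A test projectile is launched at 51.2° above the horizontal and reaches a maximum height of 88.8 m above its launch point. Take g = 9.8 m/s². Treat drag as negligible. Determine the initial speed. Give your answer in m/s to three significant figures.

53.5 m/s

At the peak v_y = 0, so v_y0 = √(2gH) = √(2 × 9.80 × 88.8) = 41.72 m/s.
v_y0 = v₀ sin θ ⇒ v₀ = 41.72 / sin 51.2° = 53.53 m/s.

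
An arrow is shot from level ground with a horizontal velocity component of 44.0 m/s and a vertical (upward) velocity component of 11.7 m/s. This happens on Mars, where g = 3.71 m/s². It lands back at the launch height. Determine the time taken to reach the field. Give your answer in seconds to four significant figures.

6.307 s

It returns to y = 0 when t = 2 v_y0 / g = 2(11.70)/3.71 = 6.307 s.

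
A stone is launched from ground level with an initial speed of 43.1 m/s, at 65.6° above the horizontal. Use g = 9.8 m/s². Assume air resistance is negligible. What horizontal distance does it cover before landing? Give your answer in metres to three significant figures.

143 m

Components: vₓ = 43.10 cos 65.6° = 17.80 m/s, v_y0 = 43.10 sin 65.6° = 39.25 m/s.
Flight time T = 2 v_y0 / g = 8.010 s.
Horizontal distance R = vₓ T = 17.80 × 8.010 = 142.6 m.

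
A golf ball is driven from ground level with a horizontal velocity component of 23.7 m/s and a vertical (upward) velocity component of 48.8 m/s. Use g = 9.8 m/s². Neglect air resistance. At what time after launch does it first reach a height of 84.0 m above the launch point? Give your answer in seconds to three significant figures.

2.21 s

Height y(t) = 48.80 t − 4.900 t² = 84.0 gives 4.900 t² − 48.80 t + 84.0 = 0.
t = [48.80 ± √(48.80² − 2·9.80·84.0)] / 9.80 = (48.80 ± 27.11) / 9.80, so t = 2.213 s or t = 7.746 s.
The first (ascending) time is 2.213 s.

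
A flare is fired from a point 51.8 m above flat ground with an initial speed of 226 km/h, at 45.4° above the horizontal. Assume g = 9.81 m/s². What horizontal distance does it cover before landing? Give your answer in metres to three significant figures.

448 m

Convert: 226 km/h = 226/3.6 = 62.78 m/s.
Resolve: vₓ = 62.78 cos 45.4° = 44.08 m/s and v_y0 = 62.78 sin 45.4° = 44.70 m/s.
The projectile lands when y = 51.8 + (44.70) t − ½·9.81·t² = 0. Positive root: t = (44.70 + √(44.70² + 2·9.81·51.8)) / 9.81 = (44.70 + 54.90) / 9.81 = 10.15 s.
Horizontal distance: R = vₓ t = 44.08 × 10.15 = 447.5 m.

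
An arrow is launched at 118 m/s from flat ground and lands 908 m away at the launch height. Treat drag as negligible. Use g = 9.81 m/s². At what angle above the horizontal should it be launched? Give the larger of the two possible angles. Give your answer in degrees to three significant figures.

From R = (v₀²/g) sin 2θ: sin 2θ = 9.81 × 908 / 13924 = 0.6397.
2θ = 39.77° or 180° − 39.77° = 140.2°, so θ = 19.89° or 70.11°.
The larger angle is 70.11°.

70.1°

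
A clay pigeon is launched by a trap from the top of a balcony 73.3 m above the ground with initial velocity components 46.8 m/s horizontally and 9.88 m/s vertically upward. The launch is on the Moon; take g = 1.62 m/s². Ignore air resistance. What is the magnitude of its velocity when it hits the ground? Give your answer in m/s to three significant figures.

Vertical motion (up positive, ground at y = 0): 0.8100 t² − (9.880) t − 73.3 = 0, so t = (9.880 + √(9.880² + 2·1.62·73.3)) / 1.62 = (9.880 + 18.31) / 1.62 = 17.40 s.
Vertical velocity at impact: v_y = v_y0 − g t = 9.880 − 1.62 × 17.40 = −18.31 m/s.
Speed: |v| = √(vₓ² + v_y²) = √(46.80² + 18.31²) = 50.25 m/s.

50.3 m/s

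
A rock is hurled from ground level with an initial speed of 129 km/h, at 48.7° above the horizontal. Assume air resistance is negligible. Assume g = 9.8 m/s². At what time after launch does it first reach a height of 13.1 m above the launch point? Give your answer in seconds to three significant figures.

Convert: 129 km/h = 129/3.6 = 35.83 m/s.
vₓ = 35.83 cos 48.7° = 23.65 m/s; v_y0 = 35.83 sin 48.7° = 26.92 m/s.
Height y(t) = 26.92 t − 4.900 t² = 13.1 gives 4.900 t² − 26.92 t + 13.1 = 0.
Quadratic formula: t = (26.92 ± √467.94) / 9.80 = (26.92 ± 21.63) / 9.80 → t = 0.5396 s or 4.954 s.
The first (ascending) time is 0.5396 s.

0.540 s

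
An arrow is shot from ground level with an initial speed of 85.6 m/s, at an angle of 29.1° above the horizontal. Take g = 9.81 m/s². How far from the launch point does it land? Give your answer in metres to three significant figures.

Horizontal component vₓ = 85.60 cos 29.1° = 74.79 m/s; vertical v_y0 = 85.60 sin 29.1° = 41.63 m/s.
Time aloft: T = 2 v_y0 / g = 2 × 41.63 / 9.81 = 8.487 s.
Horizontal distance R = vₓ T = 74.79 × 8.487 = 634.8 m.

635 m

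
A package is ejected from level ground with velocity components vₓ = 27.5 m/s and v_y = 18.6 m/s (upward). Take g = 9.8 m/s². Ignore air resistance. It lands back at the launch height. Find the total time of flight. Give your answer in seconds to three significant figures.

Time of flight on level ground: T = 2 v_y0 / g = 2 × 18.60 / 9.80 = 3.796 s.

3.80 s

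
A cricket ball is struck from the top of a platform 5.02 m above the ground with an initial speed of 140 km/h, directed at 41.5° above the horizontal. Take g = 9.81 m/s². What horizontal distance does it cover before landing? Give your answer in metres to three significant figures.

158 m

Convert: 140 km/h = 140/3.6 = 38.89 m/s.
Horizontal component vₓ = 38.89 cos 41.5° = 29.13 m/s; vertical v_y0 = 38.89 sin 41.5° = 25.77 m/s.
With up positive and y = 0 at the ground: y(t) = 5.02 + (25.77) t − 4.905 t². Setting y = 0 and taking the positive root: t = [25.77 + √(25.77² + 2·9.81·5.02)] / 9.81 = (25.77 + 27.61) / 9.81 = 5.442 s.
Horizontal distance: R = vₓ t = 29.13 × 5.442 = 158.5 m.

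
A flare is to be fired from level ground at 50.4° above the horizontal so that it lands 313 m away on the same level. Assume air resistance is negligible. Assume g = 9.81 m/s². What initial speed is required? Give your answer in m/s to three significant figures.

55.9 m/s

From R = (v₀² / g) sin 2θ: v₀ = √(gR / sin 2θ).
v₀ = √(9.81 × 313 / sin 100.8°) = √(3071 / 0.9823) = √3125.9 = 55.91 m/s.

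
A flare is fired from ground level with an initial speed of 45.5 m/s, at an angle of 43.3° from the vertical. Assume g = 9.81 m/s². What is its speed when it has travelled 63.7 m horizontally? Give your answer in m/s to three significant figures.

33.8 m/s

Resolve: vₓ = 45.50 sin 43.3° = 31.20 m/s and v_y0 = 45.50 cos 43.3° = 33.11 m/s.
At x = 63.7 m, t = x/vₓ = 63.7/31.20 = 2.041 s.
Vertical velocity there: v_y = v_y0 − g t = 33.11 − 9.81 × 2.041 = 13.09 m/s.
Speed: √(vₓ² + v_y²) = √(31.20² + 13.09²) = 33.84 m/s.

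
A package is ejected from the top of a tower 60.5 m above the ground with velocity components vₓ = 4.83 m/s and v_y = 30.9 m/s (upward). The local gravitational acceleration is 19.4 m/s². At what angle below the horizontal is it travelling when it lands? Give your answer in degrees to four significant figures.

Vertical motion (up positive, ground at y = 0): 9.700 t² − (30.90) t − 60.5 = 0, so t = (30.90 + √(30.90² + 2·19.4·60.5)) / 19.4 = (30.90 + 57.46) / 19.4 = 4.555 s.
At impact: v_y = v_y0 − g t = −57.46 m/s; vₓ = 4.830 m/s.
Angle below horizontal: arctan(|v_y|/vₓ) = arctan(57.46/4.830) = 85.20°.

85.20°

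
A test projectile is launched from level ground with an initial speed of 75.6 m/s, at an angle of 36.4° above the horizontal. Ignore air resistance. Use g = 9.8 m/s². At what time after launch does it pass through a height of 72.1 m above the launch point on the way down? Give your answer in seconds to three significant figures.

Resolve: vₓ = 75.60 cos 36.4° = 60.85 m/s and v_y0 = 75.60 sin 36.4° = 44.86 m/s.
Set y = v_y0 t − ½ g t² = 72.1: 4.900 t² − 44.86 t + 72.1 = 0.
t = [44.86 ± √(44.86² − 2·9.80·72.1)] / 9.80 = (44.86 ± 24.48) / 9.80, so t = 2.079 s or t = 7.076 s.
The descending-branch root is 7.076 s.

7.08 s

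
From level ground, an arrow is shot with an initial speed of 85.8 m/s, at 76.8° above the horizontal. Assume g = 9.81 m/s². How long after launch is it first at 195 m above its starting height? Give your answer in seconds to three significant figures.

2.79 s

Resolve: vₓ = 85.80 cos 76.8° = 19.59 m/s and v_y0 = 85.80 sin 76.8° = 83.53 m/s.
Height y(t) = 83.53 t − 4.905 t² = 195 gives 4.905 t² − 83.53 t + 195 = 0.
t = [83.53 ± √(83.53² − 2·9.81·195)] / 9.81 = (83.53 ± 56.14) / 9.81, so t = 2.792 s or t = 14.24 s.
The first (ascending) time is 2.792 s.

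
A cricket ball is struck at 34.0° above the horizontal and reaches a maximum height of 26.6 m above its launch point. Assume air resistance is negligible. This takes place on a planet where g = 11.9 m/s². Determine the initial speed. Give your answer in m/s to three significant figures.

At the peak v_y = 0, so v_y0 = √(2gH) = √(2 × 11.9 × 26.6) = 25.16 m/s.
v_y0 = v₀ sin θ ⇒ v₀ = 25.16 / sin 34.0° = 45.00 m/s.

45.0 m/s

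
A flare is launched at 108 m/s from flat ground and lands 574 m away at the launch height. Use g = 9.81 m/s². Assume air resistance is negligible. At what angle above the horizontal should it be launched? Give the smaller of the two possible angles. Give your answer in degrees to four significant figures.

From R = (v₀²/g) sin 2θ: sin 2θ = 9.81 × 574 / 11664 = 0.4828.
2θ = 28.87° or 180° − 28.87° = 151.1°, so θ = 14.43° or 75.57°.
The smaller angle is 14.43°.

14.43°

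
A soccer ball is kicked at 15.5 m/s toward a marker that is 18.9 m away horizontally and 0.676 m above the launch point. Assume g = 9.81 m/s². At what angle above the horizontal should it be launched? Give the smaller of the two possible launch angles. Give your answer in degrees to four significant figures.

Trajectory: y = x tanθ − g x² (1 + tan²θ)/(2v₀²). With x = 18.9, y = 0.676, v₀ = 15.5, g = 9.81:
7.293 tan²θ − 18.9 tanθ + (7.969) = 0.
tanθ = [18.9 ± √(18.9² − 4 × 7.293 × (7.969))] / (2 × 7.293) = (18.9 ± 11.17) / 14.59, giving tanθ = 0.5300 or 2.062.
θ = 27.93° or 64.12°; the smaller is 27.93°.

27.93°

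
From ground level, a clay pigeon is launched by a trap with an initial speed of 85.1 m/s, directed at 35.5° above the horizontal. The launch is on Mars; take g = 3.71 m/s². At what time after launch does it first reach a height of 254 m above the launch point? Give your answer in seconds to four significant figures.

Horizontal component vₓ = 85.10 cos 35.5° = 69.28 m/s; vertical v_y0 = 85.10 sin 35.5° = 49.42 m/s.
Require v_y0 t − ½ g t² = 254, i.e. 1.855 t² − 49.42 t + 254 = 0.
Quadratic formula: t = (49.42 ± √557.44) / 3.71 = (49.42 ± 23.61) / 3.71 → t = 6.956 s or 19.68 s.
The first (ascending) time is 6.956 s.

6.956 s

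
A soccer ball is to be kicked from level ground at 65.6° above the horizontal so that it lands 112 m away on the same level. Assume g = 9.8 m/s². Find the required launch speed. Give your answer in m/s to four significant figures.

38.19 m/s

On level ground R = v₀² sin 2θ / g ⇒ v₀ = √(gR / sin 2θ).
v₀ = √(9.80 × 112 / sin 131.2°) = √(1098 / 0.7524) = √1458.8 = 38.19 m/s.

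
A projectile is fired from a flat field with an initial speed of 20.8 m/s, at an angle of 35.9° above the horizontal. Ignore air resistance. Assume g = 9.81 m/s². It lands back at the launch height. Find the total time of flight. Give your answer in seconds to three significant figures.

vₓ = 20.80 cos 35.9° = 16.85 m/s; v_y0 = 20.80 sin 35.9° = 12.20 m/s.
Landing at launch height ⇒ T = 2 v_y0 / g = 2 × 12.20 / 9.81 = 2.487 s.

2.49 s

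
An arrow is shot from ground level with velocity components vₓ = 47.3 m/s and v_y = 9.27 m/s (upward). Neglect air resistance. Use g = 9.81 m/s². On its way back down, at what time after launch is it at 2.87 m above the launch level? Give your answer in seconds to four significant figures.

1.500 s

Set y = v_y0 t − ½ g t² = 2.87: 4.905 t² − 9.270 t + 2.87 = 0.
Quadratic formula: t = (9.270 ± √29.623) / 9.81 = (9.270 ± 5.443) / 9.81 → t = 0.3901 s or 1.500 s.
The descending-branch root is 1.500 s.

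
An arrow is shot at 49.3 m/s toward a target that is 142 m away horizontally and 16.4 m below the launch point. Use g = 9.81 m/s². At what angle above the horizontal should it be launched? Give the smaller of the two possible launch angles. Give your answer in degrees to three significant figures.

Trajectory: y = x tanθ − g x² (1 + tan²θ)/(2v₀²). With x = 142, y = −16.4, v₀ = 49.3, g = 9.81:
40.69 tan²θ − 142 tanθ + (24.29) = 0.
tanθ = [142 ± √(142² − 4 × 40.69 × (24.29))] / (2 × 40.69) = (142 ± 127.3) / 81.39, giving tanθ = 0.1804 or 3.309.
θ = 10.23° or 73.19°; the smaller is 10.23°.

10.2°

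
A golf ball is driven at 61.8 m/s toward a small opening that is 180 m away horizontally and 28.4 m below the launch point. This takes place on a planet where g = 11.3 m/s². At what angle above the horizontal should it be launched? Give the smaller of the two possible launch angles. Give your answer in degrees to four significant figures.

6.381°

Trajectory: y = x tanθ − g x² (1 + tan²θ)/(2v₀²). With x = 180, y = −28.4, v₀ = 61.8, g = 11.3:
47.93 tan²θ − 180 tanθ + (19.53) = 0.
tanθ = [180 ± √(180² − 4 × 47.93 × (19.53))] / (2 × 47.93) = (180 ± 169.3) / 95.86, giving tanθ = 0.1118 or 3.644.
θ = 6.381° or 74.65°; the smaller is 6.381°.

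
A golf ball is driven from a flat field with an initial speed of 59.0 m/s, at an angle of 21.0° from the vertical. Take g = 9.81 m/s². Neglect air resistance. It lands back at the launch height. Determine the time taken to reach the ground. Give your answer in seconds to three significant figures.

Horizontal component vₓ = 59.00 sin 21.0° = 21.14 m/s; vertical v_y0 = 59.00 cos 21.0° = 55.08 m/s.
It returns to y = 0 when t = 2 v_y0 / g = 2(55.08)/9.81 = 11.23 s.

11.2 s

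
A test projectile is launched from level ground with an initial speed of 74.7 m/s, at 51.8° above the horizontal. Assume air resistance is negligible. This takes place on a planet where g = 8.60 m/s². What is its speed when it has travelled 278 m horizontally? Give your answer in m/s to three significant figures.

46.7 m/s

Horizontal component vₓ = 74.70 cos 51.8° = 46.20 m/s; vertical v_y0 = 74.70 sin 51.8° = 58.70 m/s.
Time to reach x = 278 m: t = x/vₓ = 278/46.20 = 6.018 s.
Vertical velocity there: v_y = v_y0 − g t = 58.70 − 8.60 × 6.018 = 6.949 m/s.
Speed: √(vₓ² + v_y²) = √(46.20² + 6.949²) = 46.71 m/s.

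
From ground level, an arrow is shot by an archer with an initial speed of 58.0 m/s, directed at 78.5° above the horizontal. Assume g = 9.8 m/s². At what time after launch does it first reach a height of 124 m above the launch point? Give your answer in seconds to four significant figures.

Components: vₓ = 58.00 cos 78.5° = 11.56 m/s, v_y0 = 58.00 sin 78.5° = 56.84 m/s.
Height y(t) = 56.84 t − 4.900 t² = 124 gives 4.900 t² − 56.84 t + 124 = 0.
Quadratic formula: t = (56.84 ± √799.89) / 9.80 = (56.84 ± 28.28) / 9.80 → t = 2.914 s or 8.686 s.
The first (ascending) time is 2.914 s.

2.914 s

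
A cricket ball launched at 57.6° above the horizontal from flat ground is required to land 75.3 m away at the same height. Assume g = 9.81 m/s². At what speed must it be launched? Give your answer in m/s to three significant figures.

From R = (v₀² / g) sin 2θ: v₀ = √(gR / sin 2θ).
v₀ = √(9.81 × 75.3 / sin 115.2°) = √(738.7 / 0.9048) = √816.39 = 28.57 m/s.

28.6 m/s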